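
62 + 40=102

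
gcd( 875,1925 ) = 175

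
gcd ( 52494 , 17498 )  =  17498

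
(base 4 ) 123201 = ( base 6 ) 12053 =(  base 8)3341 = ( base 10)1761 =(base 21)3ki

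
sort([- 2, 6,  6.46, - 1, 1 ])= [ - 2, - 1, 1, 6, 6.46] 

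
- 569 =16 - 585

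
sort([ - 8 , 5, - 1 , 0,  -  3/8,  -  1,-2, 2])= [-8 , - 2, - 1,-1,-3/8, 0,2,5 ]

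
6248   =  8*781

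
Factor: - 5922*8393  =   - 2^1*3^2 * 7^2*11^1*47^1*109^1 = - 49703346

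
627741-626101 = 1640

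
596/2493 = 596/2493 = 0.24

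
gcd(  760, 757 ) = 1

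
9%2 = 1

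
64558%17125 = 13183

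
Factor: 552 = 2^3*3^1*23^1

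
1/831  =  1/831= 0.00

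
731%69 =41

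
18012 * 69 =1242828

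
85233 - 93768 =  - 8535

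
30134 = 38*793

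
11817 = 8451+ 3366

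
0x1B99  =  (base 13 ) 32A6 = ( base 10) 7065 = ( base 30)7PF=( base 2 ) 1101110011001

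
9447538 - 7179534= 2268004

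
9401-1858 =7543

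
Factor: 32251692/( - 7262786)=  - 16125846/3631393 = - 2^1*3^1*11^1 * 43^( -1)*73^1*79^( - 1 )*1069^( - 1)*3347^1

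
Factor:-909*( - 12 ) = 2^2* 3^3 * 101^1 = 10908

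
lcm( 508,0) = 0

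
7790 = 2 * 3895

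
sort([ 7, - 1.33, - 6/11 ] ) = [ - 1.33, - 6/11,7]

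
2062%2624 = 2062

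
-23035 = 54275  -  77310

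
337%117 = 103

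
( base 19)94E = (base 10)3339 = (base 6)23243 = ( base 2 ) 110100001011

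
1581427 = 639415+942012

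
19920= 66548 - 46628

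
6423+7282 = 13705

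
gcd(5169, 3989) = 1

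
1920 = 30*64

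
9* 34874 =313866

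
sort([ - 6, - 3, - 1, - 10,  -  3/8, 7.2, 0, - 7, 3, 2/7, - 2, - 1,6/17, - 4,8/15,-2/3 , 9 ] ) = [ - 10, -7, - 6,-4,-3,  -  2, - 1, - 1, -2/3 , - 3/8, 0, 2/7, 6/17, 8/15, 3, 7.2,  9]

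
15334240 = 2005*7648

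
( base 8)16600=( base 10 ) 7552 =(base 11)5746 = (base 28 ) 9HK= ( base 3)101100201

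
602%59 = 12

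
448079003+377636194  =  825715197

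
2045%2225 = 2045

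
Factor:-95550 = -2^1*3^1*5^2*7^2*13^1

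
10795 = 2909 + 7886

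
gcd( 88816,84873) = 1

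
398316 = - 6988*( - 57) 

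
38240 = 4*9560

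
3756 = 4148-392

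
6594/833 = 942/119  =  7.92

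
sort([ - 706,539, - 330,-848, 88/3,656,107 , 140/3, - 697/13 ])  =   [ - 848,- 706, - 330, - 697/13,88/3,140/3,107, 539,656 ] 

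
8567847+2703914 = 11271761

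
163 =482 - 319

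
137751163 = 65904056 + 71847107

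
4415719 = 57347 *77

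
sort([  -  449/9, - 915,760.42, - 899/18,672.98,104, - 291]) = [ - 915, - 291, - 899/18 , - 449/9, 104, 672.98,760.42]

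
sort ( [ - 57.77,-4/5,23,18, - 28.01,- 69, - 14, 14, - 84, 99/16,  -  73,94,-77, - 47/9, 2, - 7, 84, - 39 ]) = [  -  84, - 77, - 73, - 69, - 57.77, - 39, - 28.01,- 14 , -7,- 47/9,  -  4/5,2,99/16, 14, 18,23, 84 , 94]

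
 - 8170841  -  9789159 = -17960000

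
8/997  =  8/997 =0.01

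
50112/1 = 50112 = 50112.00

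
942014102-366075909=575938193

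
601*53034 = 31873434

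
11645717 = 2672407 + 8973310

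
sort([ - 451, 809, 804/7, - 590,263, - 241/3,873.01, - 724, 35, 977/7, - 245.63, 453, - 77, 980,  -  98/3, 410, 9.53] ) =[ - 724, - 590, - 451 , - 245.63,-241/3 ,- 77, - 98/3, 9.53, 35, 804/7,977/7,263, 410 , 453,809, 873.01,980]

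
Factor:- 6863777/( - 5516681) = 97^( - 1 ) * 313^1*21929^1* 56873^ ( - 1) 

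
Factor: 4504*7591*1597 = 54601212808  =  2^3*563^1*1597^1*7591^1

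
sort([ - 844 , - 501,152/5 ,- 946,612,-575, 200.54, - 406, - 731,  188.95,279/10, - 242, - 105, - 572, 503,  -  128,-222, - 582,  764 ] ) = [ - 946 , - 844, - 731, - 582, - 575, - 572, - 501, - 406, -242, - 222, - 128, - 105,279/10,152/5, 188.95,200.54,503,612,764] 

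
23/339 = 23/339 = 0.07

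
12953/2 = 6476+1/2=6476.50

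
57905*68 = 3937540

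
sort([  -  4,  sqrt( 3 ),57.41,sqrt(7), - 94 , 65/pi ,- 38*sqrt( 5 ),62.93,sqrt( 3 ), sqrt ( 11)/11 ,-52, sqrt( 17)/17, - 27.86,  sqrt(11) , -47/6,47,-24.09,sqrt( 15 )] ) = [ - 94, - 38*sqrt( 5), - 52 , - 27.86, -24.09, - 47/6, - 4, sqrt( 17 ) /17, sqrt( 11)/11, sqrt( 3), sqrt( 3 ), sqrt( 7 ), sqrt( 11 ),sqrt(15),  65/pi, 47,57.41, 62.93 ] 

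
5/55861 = 5/55861 =0.00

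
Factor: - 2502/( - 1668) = 2^(-1 )*3^1 = 3/2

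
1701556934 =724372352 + 977184582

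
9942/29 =9942/29 = 342.83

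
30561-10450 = 20111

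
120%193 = 120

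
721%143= 6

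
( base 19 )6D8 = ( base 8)4565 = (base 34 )237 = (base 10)2421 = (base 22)501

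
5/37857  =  5/37857 = 0.00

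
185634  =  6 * 30939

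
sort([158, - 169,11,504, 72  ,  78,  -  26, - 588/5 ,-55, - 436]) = [-436, - 169, - 588/5,- 55,-26,11, 72,78 , 158,504] 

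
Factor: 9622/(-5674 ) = - 4811/2837 =-17^1*283^1*2837^ (-1)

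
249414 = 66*3779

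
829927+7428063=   8257990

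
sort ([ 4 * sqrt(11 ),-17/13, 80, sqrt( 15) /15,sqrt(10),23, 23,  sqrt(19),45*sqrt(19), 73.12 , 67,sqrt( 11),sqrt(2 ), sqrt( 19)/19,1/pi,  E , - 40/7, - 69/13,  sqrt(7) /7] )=[  -  40/7 , - 69/13, - 17/13, sqrt(19 ) /19,sqrt(15) /15 , 1/pi,sqrt ( 7 )/7 , sqrt(2) , E,sqrt(10 ),sqrt ( 11 ) , sqrt( 19), 4  *sqrt(11 ) , 23,  23,67, 73.12, 80, 45 * sqrt(19)] 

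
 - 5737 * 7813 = -44823181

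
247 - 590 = - 343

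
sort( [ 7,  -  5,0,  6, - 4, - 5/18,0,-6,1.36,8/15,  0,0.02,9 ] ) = [ - 6,-5,- 4, - 5/18, 0,  0,0,0.02,8/15,1.36,6, 7,9 ]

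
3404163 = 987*3449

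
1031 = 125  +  906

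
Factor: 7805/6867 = 3^(  -  2)*5^1*109^(  -  1)*223^1 = 1115/981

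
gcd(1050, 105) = 105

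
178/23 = 7 + 17/23 = 7.74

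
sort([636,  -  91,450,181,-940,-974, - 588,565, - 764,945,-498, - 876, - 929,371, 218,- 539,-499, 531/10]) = [-974, - 940,-929, - 876, - 764,-588,-539,-499, - 498,  -  91 , 531/10,181, 218,  371,450,565, 636,945]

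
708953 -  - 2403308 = 3112261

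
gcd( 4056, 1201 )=1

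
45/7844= 45/7844= 0.01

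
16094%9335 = 6759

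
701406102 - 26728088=674678014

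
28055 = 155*181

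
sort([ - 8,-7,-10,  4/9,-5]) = [ - 10, - 8,-7,  -  5, 4/9] 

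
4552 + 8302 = 12854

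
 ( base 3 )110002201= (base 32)8JL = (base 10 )8821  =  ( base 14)3301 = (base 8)21165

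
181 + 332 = 513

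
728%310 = 108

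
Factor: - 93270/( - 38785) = 2^1  *  3^1*3109^1 * 7757^( - 1) = 18654/7757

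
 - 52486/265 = -52486/265=-  198.06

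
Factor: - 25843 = - 43^1*601^1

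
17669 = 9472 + 8197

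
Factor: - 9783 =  - 3^2*1087^1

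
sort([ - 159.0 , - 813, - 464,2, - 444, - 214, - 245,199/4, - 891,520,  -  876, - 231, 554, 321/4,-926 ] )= [ - 926, -891, - 876, - 813, - 464 , - 444, - 245, - 231, - 214, - 159.0,2,199/4,321/4,520,554 ] 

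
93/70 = 1 + 23/70 =1.33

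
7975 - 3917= 4058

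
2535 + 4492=7027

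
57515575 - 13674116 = 43841459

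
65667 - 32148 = 33519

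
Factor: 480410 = 2^1*5^1 * 7^1 * 6863^1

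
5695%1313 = 443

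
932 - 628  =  304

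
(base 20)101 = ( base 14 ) 209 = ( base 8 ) 621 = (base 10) 401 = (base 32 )CH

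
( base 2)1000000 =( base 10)64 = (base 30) 24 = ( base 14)48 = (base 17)3d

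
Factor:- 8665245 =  - 3^3 *5^1 * 64187^1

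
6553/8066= 6553/8066 = 0.81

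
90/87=30/29 = 1.03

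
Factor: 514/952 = 2^( - 2 )*7^( - 1 )*17^( - 1)*257^1 = 257/476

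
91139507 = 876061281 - 784921774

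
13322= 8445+4877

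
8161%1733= 1229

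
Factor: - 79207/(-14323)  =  103^1*769^1*14323^(-1) 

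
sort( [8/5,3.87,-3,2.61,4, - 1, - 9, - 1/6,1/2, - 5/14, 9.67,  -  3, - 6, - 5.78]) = [ - 9, -6 , - 5.78,-3, - 3, - 1 ,  -  5/14, - 1/6,  1/2, 8/5, 2.61, 3.87,  4,9.67 ]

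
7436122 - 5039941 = 2396181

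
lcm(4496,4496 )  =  4496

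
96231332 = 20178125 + 76053207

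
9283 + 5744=15027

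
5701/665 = 5701/665 =8.57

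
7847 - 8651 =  - 804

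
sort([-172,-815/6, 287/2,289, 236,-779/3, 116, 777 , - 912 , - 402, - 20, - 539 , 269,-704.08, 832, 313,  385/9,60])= [ - 912, - 704.08, - 539,- 402,- 779/3, - 172,  -  815/6,  -  20,385/9,60,116,287/2,236, 269,289 , 313,777,832 ]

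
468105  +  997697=1465802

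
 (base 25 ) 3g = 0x5B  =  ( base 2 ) 1011011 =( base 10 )91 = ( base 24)3J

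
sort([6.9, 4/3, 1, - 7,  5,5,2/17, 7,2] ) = [-7, 2/17, 1,4/3, 2,5,5  ,  6.9, 7 ]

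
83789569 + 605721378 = 689510947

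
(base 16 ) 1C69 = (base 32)739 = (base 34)69v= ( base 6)53401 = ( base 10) 7273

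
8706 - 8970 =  - 264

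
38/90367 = 38/90367  =  0.00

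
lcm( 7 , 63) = 63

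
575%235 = 105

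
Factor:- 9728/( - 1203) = 2^9 * 3^( - 1)*19^1*401^(  -  1 ) 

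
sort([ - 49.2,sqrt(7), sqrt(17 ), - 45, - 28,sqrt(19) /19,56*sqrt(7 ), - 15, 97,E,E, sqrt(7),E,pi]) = [-49.2, - 45, - 28,  -  15,sqrt ( 19)/19, sqrt(7 ),sqrt(7),E,E, E, pi,sqrt (17),  97,56*sqrt( 7 )]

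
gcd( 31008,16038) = 6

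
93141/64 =1455+21/64= 1455.33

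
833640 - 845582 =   -  11942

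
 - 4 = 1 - 5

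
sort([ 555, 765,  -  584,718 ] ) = [ - 584, 555 , 718, 765] 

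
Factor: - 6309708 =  - 2^2*3^1*525809^1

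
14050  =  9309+4741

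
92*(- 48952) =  - 4503584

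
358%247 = 111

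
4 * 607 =2428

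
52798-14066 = 38732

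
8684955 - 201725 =8483230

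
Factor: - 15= - 3^1*5^1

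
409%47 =33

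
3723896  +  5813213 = 9537109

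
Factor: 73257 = 3^1*24419^1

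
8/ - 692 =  - 2/173 = - 0.01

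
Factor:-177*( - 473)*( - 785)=  -  65720985 = -3^1*5^1*11^1*43^1*59^1*157^1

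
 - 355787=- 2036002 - -1680215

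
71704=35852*2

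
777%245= 42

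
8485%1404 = 61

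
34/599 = 34/599 = 0.06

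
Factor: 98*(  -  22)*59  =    -  2^2*7^2*11^1 * 59^1 = - 127204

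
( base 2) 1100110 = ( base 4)1212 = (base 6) 250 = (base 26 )3O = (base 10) 102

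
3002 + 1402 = 4404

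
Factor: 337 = 337^1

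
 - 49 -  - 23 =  - 26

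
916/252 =3+40/63 = 3.63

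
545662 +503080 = 1048742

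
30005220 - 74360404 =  - 44355184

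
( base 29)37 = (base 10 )94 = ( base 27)3d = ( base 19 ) 4i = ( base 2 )1011110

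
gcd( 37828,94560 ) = 4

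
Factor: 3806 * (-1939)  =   - 2^1*7^1*11^1*173^1*277^1 = - 7379834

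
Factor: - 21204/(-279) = 2^2 * 19^1= 76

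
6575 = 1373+5202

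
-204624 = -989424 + 784800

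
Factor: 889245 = 3^3*5^1*7^1 * 941^1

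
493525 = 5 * 98705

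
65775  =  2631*25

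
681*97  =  66057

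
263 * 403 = 105989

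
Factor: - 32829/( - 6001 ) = 3^1*17^( - 1)*31^1=   93/17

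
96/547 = 96/547= 0.18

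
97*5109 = 495573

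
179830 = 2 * 89915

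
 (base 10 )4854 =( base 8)11366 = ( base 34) 46Q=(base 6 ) 34250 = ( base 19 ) d89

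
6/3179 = 6/3179= 0.00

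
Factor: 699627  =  3^1*101^1*2309^1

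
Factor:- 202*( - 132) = 26664 = 2^3*3^1*11^1*101^1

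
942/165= 314/55 = 5.71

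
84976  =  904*94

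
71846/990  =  72 + 283/495 = 72.57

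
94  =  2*47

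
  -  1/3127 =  - 1 + 3126/3127 = - 0.00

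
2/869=2/869 = 0.00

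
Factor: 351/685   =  3^3* 5^(  -  1 ) * 13^1*137^(  -  1) 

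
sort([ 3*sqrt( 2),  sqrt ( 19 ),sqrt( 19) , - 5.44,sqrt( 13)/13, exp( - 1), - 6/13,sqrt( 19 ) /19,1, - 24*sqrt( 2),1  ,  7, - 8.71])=[-24*sqrt( 2 ),- 8.71, - 5.44,-6/13,  sqrt(19 ) /19,sqrt( 13 ) /13,exp(-1 ) , 1,1, 3*sqrt( 2), sqrt( 19),sqrt(19 ), 7] 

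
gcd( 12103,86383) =1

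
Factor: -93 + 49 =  - 44 = - 2^2*11^1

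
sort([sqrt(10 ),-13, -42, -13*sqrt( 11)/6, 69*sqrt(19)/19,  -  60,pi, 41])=[-60,-42, - 13,-13*sqrt(11) /6,pi,sqrt( 10),69*sqrt ( 19 )/19,41 ]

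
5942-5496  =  446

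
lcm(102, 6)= 102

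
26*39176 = 1018576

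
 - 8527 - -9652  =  1125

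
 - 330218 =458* ( - 721 ) 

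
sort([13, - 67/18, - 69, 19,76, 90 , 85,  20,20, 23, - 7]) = [ - 69, - 7, -67/18,13, 19,20,20,23 , 76, 85,90]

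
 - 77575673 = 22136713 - 99712386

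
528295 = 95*5561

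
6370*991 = 6312670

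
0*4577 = 0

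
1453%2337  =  1453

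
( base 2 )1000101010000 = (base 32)4AG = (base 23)88g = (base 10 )4432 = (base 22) 93a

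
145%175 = 145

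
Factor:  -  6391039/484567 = - 41^1*43^( - 1 )*59^ (-1 )*97^1*191^( - 1)*1607^1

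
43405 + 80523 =123928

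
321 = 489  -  168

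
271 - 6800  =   - 6529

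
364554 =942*387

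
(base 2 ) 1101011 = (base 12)8b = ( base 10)107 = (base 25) 47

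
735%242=9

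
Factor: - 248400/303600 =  - 9/11 = - 3^2*11^( - 1 )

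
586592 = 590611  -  4019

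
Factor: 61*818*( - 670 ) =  -2^2*5^1 * 61^1*67^1*409^1 = -33431660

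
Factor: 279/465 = 3^1 * 5^( - 1 )=3/5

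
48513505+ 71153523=119667028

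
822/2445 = 274/815 = 0.34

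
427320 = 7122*60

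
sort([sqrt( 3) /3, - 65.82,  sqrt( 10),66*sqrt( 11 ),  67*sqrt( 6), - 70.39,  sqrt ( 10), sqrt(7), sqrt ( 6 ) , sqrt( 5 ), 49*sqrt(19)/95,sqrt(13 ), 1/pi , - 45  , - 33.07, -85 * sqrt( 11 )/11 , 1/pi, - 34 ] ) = [  -  70.39, - 65.82, - 45 , - 34, - 33.07, - 85*sqrt( 11) /11, 1/pi, 1/pi,sqrt( 3 )/3, sqrt( 5), 49*sqrt( 19)/95,sqrt( 6 ), sqrt(7), sqrt( 10 ),sqrt ( 10),sqrt(13 ), 67*sqrt( 6), 66*sqrt( 11 ) ] 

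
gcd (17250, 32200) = 1150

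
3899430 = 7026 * 555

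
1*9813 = 9813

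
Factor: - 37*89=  - 37^1*89^1 = - 3293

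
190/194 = 95/97 = 0.98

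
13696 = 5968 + 7728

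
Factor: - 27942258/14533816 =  - 2^( - 2 ) * 3^1 * 11^( - 1 )*179^1*317^(  -  1)*521^( - 1)*26017^1 = - 13971129/7266908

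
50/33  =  1 + 17/33 = 1.52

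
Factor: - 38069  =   - 38069^1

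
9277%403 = 8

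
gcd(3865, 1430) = 5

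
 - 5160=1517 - 6677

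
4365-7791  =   - 3426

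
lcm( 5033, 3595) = 25165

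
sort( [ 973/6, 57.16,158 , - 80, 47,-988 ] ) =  [-988,  -  80, 47 , 57.16,  158, 973/6]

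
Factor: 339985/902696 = 2^(-3 )*5^1*53^(-1 )*97^1*701^1  *  2129^( - 1) 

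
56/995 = 56/995 = 0.06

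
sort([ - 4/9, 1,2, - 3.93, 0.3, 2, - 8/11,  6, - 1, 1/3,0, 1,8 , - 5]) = [ - 5, - 3.93 , - 1,-8/11,-4/9, 0, 0.3,1/3,1 , 1,2,  2, 6,8] 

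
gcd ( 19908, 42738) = 6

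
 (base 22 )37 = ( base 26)2l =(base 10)73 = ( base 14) 53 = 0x49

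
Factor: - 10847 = -10847^1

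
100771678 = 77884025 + 22887653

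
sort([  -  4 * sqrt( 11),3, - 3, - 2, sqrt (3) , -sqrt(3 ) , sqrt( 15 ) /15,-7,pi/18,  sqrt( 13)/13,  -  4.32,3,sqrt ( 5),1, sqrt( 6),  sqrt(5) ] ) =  [- 4*sqrt( 11), - 7, -4.32,  -  3, - 2, - sqrt( 3 ),pi/18,sqrt ( 15 ) /15 , sqrt ( 13 ) /13,1, sqrt( 3), sqrt(5 ), sqrt( 5 ),sqrt (6),3,  3 ]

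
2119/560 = 2119/560  =  3.78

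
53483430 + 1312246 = 54795676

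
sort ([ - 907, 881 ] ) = [ - 907, 881]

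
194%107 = 87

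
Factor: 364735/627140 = 2^(-2 )*7^1 * 17^1*613^1*31357^(  -  1 ) = 72947/125428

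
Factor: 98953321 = 1039^1  *95239^1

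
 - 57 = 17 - 74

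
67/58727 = 67/58727 =0.00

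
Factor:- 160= - 2^5*5^1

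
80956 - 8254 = 72702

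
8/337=8/337 = 0.02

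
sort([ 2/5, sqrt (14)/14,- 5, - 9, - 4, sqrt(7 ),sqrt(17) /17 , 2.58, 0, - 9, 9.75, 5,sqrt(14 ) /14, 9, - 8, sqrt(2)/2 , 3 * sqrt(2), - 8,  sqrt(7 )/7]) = [ - 9, - 9,  -  8, - 8,  -  5, - 4, 0,sqrt( 17)/17, sqrt( 14 ) /14, sqrt( 14)/14, sqrt(7)/7, 2/5, sqrt(2) /2,2.58,sqrt(7),3*sqrt(2),5, 9, 9.75]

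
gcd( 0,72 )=72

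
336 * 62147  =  20881392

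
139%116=23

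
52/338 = 2/13 = 0.15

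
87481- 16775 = 70706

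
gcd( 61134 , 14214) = 138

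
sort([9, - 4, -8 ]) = [ - 8, - 4,9 ] 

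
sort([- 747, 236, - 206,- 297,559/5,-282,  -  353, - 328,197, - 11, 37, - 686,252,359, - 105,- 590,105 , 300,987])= [- 747, - 686, - 590 , - 353, - 328 , - 297, - 282,- 206,-105,-11,37,  105,559/5,197,236, 252, 300,359,987] 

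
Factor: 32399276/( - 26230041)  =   - 2^2*3^( - 3 )*7^1 * 13^1*89009^1*971483^( - 1)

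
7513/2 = 7513/2 = 3756.50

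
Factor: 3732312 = 2^3*3^1*41^1*3793^1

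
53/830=53/830 = 0.06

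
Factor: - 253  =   - 11^1 * 23^1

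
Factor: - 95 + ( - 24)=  - 7^1*17^1 = -  119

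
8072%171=35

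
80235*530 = 42524550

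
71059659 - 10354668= 60704991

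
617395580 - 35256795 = 582138785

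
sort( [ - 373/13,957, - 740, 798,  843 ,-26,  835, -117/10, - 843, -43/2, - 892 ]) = [ - 892,  -  843, - 740, - 373/13, - 26,-43/2 , - 117/10,798,835, 843,957 ]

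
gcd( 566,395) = 1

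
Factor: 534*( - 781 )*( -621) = 258990534 = 2^1* 3^4* 11^1*23^1 * 71^1*89^1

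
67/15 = 4+ 7/15=4.47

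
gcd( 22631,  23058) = 427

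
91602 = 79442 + 12160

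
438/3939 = 146/1313 =0.11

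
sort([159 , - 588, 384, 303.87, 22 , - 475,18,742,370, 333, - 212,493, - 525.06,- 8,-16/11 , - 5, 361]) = [  -  588, - 525.06, - 475, - 212,-8,  -  5 , - 16/11 , 18,22, 159,303.87,  333 , 361, 370,384, 493, 742]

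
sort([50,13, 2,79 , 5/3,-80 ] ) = [ - 80, 5/3,2,13, 50,79]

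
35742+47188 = 82930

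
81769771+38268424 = 120038195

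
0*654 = 0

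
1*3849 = 3849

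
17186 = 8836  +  8350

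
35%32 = 3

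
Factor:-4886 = - 2^1 * 7^1 * 349^1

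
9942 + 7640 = 17582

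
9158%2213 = 306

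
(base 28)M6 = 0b1001101110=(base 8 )1156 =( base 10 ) 622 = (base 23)141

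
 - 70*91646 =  - 6415220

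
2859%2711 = 148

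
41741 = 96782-55041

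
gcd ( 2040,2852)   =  4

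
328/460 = 82/115 = 0.71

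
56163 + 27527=83690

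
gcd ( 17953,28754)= 1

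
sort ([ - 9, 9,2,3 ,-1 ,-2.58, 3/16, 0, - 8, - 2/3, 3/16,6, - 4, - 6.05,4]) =[ - 9, - 8, - 6.05, - 4, - 2.58, - 1, - 2/3,0, 3/16, 3/16,2,3, 4,6,9 ] 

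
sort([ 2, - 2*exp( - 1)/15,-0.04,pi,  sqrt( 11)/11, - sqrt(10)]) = [ - sqrt(10 ) , - 2*exp(  -  1)/15,  -  0.04, sqrt( 11)/11,2,pi ]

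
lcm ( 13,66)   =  858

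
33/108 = 11/36=0.31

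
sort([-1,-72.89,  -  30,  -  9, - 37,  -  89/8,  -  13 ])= [- 72.89, - 37,-30,  -  13, - 89/8, - 9, - 1 ]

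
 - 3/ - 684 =1/228 = 0.00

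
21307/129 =165  +  22/129 = 165.17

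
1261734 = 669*1886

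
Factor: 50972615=5^1 * 73^1*359^1*389^1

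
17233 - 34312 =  - 17079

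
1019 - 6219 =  - 5200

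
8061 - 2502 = 5559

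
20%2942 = 20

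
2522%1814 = 708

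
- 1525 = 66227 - 67752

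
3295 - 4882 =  - 1587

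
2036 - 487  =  1549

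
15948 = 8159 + 7789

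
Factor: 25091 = 11^1 *2281^1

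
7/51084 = 7/51084 = 0.00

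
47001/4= 11750 + 1/4= 11750.25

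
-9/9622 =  - 1 + 9613/9622  =  - 0.00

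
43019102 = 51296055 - 8276953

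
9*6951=62559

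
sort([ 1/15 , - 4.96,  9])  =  [ - 4.96,1/15,9] 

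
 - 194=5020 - 5214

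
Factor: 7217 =7^1 * 1031^1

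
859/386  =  2  +  87/386 = 2.23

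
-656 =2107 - 2763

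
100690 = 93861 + 6829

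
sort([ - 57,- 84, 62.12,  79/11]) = [ - 84, - 57,79/11,62.12]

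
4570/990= 4+61/99  =  4.62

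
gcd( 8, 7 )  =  1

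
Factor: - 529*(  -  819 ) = 3^2 * 7^1 *13^1*23^2= 433251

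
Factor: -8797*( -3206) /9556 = 2^( - 1)*7^1 * 19^1*229^1 * 463^1 * 2389^(-1) = 14101591/4778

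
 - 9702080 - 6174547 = -15876627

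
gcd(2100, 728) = 28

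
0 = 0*5599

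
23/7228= 23/7228=   0.00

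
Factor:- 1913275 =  - 5^2*7^1*13^1*29^2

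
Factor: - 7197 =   -  3^1*2399^1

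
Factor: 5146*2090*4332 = 46591266480= 2^4*3^1*5^1 * 11^1 *19^3 * 31^1 * 83^1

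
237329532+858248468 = 1095578000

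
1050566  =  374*2809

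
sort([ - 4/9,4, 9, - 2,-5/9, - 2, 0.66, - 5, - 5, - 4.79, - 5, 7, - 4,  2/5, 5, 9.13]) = [ - 5,-5, - 5 ,  -  4.79, -4, - 2, - 2, - 5/9, - 4/9, 2/5, 0.66,4, 5, 7, 9, 9.13]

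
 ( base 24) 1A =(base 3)1021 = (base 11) 31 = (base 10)34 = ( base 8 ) 42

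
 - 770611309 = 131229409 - 901840718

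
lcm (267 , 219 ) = 19491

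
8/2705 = 8/2705=0.00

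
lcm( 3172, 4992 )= 304512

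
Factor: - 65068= - 2^2*16267^1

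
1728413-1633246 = 95167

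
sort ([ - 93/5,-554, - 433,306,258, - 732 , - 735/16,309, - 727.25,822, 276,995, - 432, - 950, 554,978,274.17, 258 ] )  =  [ - 950,- 732 , - 727.25, - 554, - 433, - 432, -735/16, - 93/5,258,258,274.17,276, 306, 309,554, 822, 978, 995]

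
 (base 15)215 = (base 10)470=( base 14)258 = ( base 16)1d6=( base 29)G6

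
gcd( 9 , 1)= 1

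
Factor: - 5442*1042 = - 2^2 * 3^1*521^1*907^1 = - 5670564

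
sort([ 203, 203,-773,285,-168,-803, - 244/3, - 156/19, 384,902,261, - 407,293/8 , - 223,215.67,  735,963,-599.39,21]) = [ - 803, - 773,  -  599.39, - 407,- 223,-168 ,-244/3, - 156/19,21, 293/8, 203, 203,215.67,  261, 285,384, 735, 902,963] 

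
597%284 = 29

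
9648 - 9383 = 265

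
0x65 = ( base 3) 10202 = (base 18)5B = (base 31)38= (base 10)101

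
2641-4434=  - 1793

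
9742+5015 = 14757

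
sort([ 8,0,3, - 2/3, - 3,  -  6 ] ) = [- 6, - 3, - 2/3,0, 3,8]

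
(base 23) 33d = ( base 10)1669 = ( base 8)3205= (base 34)1f3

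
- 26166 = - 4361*6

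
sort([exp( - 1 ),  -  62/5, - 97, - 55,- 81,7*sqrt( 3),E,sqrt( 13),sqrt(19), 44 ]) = [ - 97, - 81,  -  55,  -  62/5, exp(-1), E , sqrt( 13), sqrt(19),7*sqrt(3), 44 ]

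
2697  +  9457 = 12154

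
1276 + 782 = 2058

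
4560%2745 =1815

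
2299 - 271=2028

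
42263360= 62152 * 680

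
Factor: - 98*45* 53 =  - 2^1*3^2*5^1*7^2 *53^1 = - 233730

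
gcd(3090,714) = 6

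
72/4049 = 72/4049 = 0.02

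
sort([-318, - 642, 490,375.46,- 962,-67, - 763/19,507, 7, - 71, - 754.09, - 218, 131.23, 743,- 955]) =[  -  962,-955, - 754.09, - 642, - 318,- 218,-71,- 67 , - 763/19 , 7,131.23 , 375.46, 490, 507, 743 ]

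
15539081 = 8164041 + 7375040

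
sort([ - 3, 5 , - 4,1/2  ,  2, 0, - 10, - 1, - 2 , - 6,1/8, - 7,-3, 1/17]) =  [ - 10, - 7 , - 6,  -  4, - 3, -3, - 2 , - 1, 0 , 1/17, 1/8,1/2 , 2, 5] 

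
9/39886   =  9/39886 =0.00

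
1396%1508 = 1396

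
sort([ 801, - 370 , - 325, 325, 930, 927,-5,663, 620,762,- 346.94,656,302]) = [  -  370 , - 346.94, - 325, - 5, 302,325,620,656, 663, 762,801, 927, 930]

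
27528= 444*62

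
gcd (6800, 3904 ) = 16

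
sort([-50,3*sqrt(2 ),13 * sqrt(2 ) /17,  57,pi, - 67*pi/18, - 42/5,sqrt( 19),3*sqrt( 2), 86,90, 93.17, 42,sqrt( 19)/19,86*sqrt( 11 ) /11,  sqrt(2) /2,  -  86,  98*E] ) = [-86, - 50,-67*pi/18,-42/5, sqrt( 19)/19,  sqrt( 2 ) /2, 13* sqrt( 2 )/17,pi, 3*sqrt(2), 3*sqrt( 2 ),sqrt( 19),86*sqrt( 11 )/11,42,57, 86,  90,93.17  ,  98*E ] 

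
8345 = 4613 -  - 3732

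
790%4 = 2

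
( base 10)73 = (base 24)31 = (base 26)2L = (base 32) 29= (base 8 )111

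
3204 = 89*36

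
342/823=342/823 =0.42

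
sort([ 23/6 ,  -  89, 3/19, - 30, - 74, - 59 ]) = [ - 89, - 74, - 59 , - 30,3/19 , 23/6 ]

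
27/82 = 27/82 = 0.33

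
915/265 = 183/53  =  3.45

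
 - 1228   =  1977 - 3205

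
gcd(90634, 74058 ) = 2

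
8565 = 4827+3738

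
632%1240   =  632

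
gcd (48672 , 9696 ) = 96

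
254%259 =254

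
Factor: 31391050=2^1*5^2* 29^1* 21649^1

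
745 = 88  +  657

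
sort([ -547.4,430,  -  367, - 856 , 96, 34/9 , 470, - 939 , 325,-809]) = [  -  939, - 856, - 809 , - 547.4, - 367, 34/9, 96, 325 , 430,470]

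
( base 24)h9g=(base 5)310044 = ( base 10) 10024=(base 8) 23450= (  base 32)9P8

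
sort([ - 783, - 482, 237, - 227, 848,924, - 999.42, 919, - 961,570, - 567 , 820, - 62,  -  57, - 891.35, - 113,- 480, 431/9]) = [ - 999.42 , - 961, - 891.35, -783, - 567, - 482, - 480, - 227, - 113,  -  62,  -  57, 431/9,237, 570,820, 848, 919, 924 ] 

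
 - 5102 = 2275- 7377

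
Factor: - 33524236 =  - 2^2*8381059^1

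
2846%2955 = 2846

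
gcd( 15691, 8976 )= 17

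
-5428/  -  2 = 2714 + 0/1 = 2714.00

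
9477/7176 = 1 + 59/184 =1.32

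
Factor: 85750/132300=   35/54  =  2^(-1)*3^(-3) * 5^1 *7^1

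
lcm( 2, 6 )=6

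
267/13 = 20+7/13 = 20.54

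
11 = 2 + 9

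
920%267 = 119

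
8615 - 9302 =-687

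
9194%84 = 38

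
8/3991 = 8/3991 = 0.00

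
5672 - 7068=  - 1396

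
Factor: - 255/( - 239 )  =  3^1*5^1*17^1*239^( - 1)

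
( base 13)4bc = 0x33f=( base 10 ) 831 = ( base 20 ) 21b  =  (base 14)435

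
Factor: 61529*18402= 2^1*3^1*13^1*3067^1 * 4733^1 = 1132256658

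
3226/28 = 1613/14 =115.21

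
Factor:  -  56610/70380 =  - 2^( -1)*23^( - 1 )*37^1  =  - 37/46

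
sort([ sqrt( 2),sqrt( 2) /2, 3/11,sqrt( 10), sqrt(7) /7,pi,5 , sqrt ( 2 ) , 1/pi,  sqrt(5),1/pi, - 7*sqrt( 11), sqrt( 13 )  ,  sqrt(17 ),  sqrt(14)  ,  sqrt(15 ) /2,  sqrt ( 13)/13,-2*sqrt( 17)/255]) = [ - 7*sqrt ( 11 ), - 2*sqrt( 17)/255, 3/11,  sqrt(13)/13 , 1/pi,1/pi, sqrt( 7) /7,sqrt(2)/2 , sqrt( 2 ), sqrt(2), sqrt( 15)/2,  sqrt(5 ), pi,sqrt(10), sqrt( 13 ), sqrt(14 ),sqrt (17),  5 ]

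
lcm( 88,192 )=2112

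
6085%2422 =1241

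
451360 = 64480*7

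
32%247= 32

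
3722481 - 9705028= - 5982547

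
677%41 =21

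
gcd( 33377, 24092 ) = 1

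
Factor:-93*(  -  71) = 3^1 * 31^1*71^1 = 6603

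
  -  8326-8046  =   - 16372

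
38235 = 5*7647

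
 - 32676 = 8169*(-4)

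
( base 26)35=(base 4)1103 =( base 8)123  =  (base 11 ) 76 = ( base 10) 83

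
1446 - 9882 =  - 8436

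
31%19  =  12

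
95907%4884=3111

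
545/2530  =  109/506 = 0.22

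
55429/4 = 55429/4= 13857.25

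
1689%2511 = 1689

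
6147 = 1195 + 4952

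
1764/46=882/23 = 38.35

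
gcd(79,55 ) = 1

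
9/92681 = 9/92681 = 0.00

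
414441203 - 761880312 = -347439109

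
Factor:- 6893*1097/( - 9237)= 7561621/9237 = 3^( - 1 ) * 61^1*113^1*1097^1*3079^( - 1 )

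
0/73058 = 0 = 0.00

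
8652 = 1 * 8652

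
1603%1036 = 567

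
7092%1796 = 1704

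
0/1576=0 = 0.00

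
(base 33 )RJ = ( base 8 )1616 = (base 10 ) 910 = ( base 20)25A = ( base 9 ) 1221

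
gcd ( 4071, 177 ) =177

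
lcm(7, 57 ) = 399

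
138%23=0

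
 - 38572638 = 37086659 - 75659297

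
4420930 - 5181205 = -760275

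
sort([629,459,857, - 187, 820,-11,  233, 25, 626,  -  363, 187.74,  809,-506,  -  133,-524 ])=[ - 524, - 506, - 363, - 187 , - 133, - 11, 25,187.74,  233,459, 626,629, 809, 820,857 ] 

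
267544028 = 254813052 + 12730976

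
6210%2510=1190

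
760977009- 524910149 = 236066860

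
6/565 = 6/565 = 0.01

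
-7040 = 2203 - 9243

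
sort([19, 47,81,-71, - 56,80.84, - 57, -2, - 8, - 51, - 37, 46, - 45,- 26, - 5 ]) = [- 71, - 57, - 56,  -  51, - 45, - 37, - 26 ,  -  8, - 5, - 2, 19,46, 47,80.84, 81 ]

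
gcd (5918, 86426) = 2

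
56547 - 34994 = 21553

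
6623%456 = 239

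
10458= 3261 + 7197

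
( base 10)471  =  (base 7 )1242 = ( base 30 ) fl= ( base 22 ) l9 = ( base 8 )727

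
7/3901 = 7/3901 = 0.00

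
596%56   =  36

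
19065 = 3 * 6355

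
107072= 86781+20291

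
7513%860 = 633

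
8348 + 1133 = 9481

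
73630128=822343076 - 748712948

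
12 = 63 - 51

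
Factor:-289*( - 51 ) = 14739 = 3^1*17^3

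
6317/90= 6317/90 = 70.19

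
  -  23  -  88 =- 111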